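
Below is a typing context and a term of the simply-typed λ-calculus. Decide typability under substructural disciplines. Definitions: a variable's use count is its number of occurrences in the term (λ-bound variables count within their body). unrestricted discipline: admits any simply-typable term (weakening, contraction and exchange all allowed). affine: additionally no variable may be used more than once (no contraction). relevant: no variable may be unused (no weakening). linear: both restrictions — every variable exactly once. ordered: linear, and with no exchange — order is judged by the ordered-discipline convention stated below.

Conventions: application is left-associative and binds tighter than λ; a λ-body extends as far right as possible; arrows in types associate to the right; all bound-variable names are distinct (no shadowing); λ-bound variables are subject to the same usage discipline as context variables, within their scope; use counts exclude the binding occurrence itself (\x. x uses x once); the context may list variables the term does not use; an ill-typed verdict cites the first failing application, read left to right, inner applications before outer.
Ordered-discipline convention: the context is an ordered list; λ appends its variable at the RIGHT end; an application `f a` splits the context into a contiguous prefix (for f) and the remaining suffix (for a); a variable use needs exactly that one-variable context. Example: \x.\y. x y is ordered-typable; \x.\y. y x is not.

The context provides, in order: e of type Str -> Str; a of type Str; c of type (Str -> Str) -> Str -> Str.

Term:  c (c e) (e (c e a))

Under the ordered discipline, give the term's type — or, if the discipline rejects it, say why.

not well-typed under ordered — needs contraction — e ×3, c ×3
counts: e: 3; a: 1; c: 3
use order (left to right): c, c, e, e, c, e, a
typing: well-typed — term : Str
all disciplines: ordered ✗ · linear ✗ · affine ✗ · relevant ✓ · unrestricted ✓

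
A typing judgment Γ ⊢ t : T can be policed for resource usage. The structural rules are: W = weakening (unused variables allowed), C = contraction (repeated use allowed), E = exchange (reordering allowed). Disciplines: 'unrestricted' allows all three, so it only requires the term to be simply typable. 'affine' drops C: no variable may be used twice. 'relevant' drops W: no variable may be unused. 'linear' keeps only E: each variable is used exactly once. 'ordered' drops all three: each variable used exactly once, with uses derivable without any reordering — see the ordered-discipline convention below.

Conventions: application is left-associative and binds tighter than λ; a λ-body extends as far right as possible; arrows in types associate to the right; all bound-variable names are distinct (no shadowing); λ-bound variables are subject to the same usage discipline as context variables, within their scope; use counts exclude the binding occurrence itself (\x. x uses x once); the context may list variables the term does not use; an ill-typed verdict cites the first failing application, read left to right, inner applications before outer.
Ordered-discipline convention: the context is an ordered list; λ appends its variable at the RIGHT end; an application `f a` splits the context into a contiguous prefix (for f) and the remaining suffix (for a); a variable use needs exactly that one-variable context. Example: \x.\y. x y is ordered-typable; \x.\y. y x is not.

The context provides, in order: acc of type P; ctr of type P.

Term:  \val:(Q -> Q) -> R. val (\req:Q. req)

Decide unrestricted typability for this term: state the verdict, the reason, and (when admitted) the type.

yes — type-checks (((Q -> Q) -> R) -> R) and nothing is barred; term : ((Q -> Q) -> R) -> R
counts: acc ×0, ctr ×0, val (λ-bound) ×1, req (λ-bound) ×1
uses in reading order: val, req
typing: the term checks, with type ((Q -> Q) -> R) -> R
per-discipline verdicts: ordered ✗ · linear ✗ · affine ✓ · relevant ✗ · unrestricted ✓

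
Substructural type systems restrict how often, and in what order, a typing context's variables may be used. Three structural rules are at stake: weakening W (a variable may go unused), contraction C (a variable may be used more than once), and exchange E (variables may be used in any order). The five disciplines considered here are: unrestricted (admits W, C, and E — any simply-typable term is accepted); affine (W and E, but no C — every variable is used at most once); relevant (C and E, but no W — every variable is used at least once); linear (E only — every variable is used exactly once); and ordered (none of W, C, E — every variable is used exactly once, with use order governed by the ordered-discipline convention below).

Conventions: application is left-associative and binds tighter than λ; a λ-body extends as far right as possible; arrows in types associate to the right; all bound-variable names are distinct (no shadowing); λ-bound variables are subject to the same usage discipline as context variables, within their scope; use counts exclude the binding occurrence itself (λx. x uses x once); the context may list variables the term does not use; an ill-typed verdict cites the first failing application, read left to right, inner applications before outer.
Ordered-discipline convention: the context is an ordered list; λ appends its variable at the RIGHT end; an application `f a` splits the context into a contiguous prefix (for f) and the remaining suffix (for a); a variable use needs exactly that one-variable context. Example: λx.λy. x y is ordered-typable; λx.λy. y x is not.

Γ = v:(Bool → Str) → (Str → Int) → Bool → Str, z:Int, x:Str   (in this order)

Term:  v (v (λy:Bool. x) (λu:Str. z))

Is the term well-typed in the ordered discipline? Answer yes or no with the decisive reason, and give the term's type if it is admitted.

no — v ×2 used more than once (contraction); y, u left unused
usage: v: 2×; z: 1×; x: 1×; y [bound]: 0×; u [bound]: 0×
order of uses: v, v, x, z
typing: ✓ — (Str → Int) → Bool → Str
summary: ordered ✗, linear ✗, affine ✗, relevant ✗, unrestricted ✓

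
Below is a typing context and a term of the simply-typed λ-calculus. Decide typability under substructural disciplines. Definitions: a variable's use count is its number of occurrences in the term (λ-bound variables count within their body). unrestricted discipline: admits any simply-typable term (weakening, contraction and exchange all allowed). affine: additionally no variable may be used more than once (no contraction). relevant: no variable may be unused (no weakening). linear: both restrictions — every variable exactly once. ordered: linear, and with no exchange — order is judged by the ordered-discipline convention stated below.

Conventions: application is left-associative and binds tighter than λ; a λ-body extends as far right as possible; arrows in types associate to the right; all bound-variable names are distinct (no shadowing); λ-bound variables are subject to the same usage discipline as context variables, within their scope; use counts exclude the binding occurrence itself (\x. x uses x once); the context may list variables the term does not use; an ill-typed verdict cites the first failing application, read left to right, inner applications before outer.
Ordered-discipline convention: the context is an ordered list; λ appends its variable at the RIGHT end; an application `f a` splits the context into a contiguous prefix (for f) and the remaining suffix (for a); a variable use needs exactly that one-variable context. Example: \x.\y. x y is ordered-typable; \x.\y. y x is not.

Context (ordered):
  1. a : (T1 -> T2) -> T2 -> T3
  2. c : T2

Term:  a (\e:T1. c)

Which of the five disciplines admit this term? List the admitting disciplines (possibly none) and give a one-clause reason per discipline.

admitted by: affine, unrestricted
use counts: a ×1, c ×1, e (bound) ×0
use order (left to right): a, c
typing: well-typed — term : T2 -> T3
ordered ✗ (needs weakening: e unused)
linear ✗ (needs weakening: e unused)
affine ✓ (none of a, c, e used more than once)
relevant ✗ (needs weakening: e unused)
unrestricted ✓ (type-checks (T2 -> T3) and nothing is barred)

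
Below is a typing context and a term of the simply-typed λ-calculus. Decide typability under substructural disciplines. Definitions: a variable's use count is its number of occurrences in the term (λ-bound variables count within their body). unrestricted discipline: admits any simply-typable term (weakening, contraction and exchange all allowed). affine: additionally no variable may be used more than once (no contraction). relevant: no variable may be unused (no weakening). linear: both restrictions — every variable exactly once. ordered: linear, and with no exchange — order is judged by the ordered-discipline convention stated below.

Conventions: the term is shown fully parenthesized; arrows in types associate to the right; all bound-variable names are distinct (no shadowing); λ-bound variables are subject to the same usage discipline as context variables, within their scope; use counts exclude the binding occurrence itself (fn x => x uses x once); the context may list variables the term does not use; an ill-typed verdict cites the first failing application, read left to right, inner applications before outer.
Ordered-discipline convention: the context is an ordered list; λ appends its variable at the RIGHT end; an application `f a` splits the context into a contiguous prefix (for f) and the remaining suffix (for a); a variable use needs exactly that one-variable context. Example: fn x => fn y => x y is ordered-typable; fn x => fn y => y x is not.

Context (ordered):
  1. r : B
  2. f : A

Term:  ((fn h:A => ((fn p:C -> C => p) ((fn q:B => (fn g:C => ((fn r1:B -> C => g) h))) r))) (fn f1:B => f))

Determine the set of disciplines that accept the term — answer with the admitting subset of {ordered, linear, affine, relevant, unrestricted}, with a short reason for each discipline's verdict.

admitting disciplines: none
use counts: r=1, f=1, h (λ-bound)=1, p (λ-bound)=1, q (λ-bound)=0, g (λ-bound)=1, r1 (λ-bound)=0, f1 (λ-bound)=0
order of uses: p, g, h, r, f
typing: ill-typed: an argument A mismatches the expected B -> C
ordered: ✗ — not simply typable
linear: ✗ — fails simple typing
affine: ✗ — a type mismatch blocks all five
relevant: ✗ — the type mismatch rejects it
unrestricted: ✗ — not simply typable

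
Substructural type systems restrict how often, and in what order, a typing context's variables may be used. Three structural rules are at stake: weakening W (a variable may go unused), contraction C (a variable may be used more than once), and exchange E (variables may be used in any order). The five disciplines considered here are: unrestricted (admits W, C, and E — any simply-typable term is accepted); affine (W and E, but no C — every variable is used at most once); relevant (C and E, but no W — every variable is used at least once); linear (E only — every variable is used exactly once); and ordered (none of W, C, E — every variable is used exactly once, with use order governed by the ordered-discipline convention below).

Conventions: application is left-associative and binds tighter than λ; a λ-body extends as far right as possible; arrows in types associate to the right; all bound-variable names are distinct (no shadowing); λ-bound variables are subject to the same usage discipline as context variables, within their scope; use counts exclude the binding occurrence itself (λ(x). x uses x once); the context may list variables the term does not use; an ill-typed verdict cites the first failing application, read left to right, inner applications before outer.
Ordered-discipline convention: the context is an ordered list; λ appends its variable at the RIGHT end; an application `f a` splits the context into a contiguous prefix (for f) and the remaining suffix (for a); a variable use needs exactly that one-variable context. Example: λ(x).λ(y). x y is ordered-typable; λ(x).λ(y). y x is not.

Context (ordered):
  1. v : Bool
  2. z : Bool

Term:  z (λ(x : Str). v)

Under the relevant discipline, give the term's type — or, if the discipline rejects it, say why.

not well-typed under relevant — fails simple typing
variable uses: v: 1×, z: 1×, x (λ-bound): 0×
left-to-right use order: z, v
typing: ill-typed: non-function type Bool applied to an argument
per-discipline verdicts: ordered ✗, linear ✗, affine ✗, relevant ✗, unrestricted ✗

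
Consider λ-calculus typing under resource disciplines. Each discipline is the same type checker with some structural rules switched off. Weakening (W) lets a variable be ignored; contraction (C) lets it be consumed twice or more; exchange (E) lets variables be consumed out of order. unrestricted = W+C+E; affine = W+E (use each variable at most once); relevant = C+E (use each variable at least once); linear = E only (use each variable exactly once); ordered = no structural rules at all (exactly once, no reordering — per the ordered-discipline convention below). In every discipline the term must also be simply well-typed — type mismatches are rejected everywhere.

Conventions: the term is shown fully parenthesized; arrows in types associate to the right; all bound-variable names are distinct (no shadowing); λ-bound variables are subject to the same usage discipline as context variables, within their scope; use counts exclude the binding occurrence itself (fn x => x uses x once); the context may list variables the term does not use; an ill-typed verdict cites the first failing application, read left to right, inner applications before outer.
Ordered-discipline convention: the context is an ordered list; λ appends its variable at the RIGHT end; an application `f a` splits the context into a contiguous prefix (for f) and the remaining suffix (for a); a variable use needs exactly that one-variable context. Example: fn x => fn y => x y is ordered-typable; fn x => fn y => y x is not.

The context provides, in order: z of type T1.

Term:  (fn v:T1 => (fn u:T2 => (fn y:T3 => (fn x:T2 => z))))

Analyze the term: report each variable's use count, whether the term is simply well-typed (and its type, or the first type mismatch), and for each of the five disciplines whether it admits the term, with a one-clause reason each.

counts: z ×1, v (λ-bound) ×0, u (λ-bound) ×0, y (λ-bound) ×0, x (λ-bound) ×0
order of uses: z
typing: well-typed — term : T1 -> T2 -> T3 -> T2 -> T1
ordered: ✗ — needs weakening: v, u, y, x unused
linear: ✗ — needs weakening: v, u, y, x unused
affine: ✓ — z, v, u, y, x: no repeats, contraction unneeded
relevant: ✗ — needs weakening: v, u, y, x unused
unrestricted: ✓ — simply typable at T1 -> T2 -> T3 -> T2 -> T1; W, C, E all held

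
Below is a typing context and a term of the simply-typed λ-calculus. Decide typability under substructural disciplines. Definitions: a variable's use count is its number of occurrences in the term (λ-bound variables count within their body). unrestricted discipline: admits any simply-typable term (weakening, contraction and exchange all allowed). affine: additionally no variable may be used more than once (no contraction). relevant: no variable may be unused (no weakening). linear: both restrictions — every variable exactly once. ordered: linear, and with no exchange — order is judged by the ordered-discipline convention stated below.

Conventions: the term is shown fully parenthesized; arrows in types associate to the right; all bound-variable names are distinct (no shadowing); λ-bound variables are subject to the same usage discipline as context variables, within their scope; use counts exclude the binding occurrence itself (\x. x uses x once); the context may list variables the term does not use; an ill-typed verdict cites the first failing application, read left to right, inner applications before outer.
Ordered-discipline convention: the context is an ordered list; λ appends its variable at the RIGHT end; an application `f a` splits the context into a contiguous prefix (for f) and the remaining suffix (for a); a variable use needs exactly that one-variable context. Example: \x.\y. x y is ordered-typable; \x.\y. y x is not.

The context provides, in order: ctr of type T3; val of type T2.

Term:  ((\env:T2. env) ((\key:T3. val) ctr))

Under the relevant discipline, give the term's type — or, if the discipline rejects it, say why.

not well-typed under relevant — needs weakening: key unused
variable uses: ctr ×1, val ×1, env (λ-bound) ×1, key (λ-bound) ×0
left-to-right use order: env, val, ctr
typing: well-typed — term : T2
all disciplines: ordered ✗ · linear ✗ · affine ✓ · relevant ✗ · unrestricted ✓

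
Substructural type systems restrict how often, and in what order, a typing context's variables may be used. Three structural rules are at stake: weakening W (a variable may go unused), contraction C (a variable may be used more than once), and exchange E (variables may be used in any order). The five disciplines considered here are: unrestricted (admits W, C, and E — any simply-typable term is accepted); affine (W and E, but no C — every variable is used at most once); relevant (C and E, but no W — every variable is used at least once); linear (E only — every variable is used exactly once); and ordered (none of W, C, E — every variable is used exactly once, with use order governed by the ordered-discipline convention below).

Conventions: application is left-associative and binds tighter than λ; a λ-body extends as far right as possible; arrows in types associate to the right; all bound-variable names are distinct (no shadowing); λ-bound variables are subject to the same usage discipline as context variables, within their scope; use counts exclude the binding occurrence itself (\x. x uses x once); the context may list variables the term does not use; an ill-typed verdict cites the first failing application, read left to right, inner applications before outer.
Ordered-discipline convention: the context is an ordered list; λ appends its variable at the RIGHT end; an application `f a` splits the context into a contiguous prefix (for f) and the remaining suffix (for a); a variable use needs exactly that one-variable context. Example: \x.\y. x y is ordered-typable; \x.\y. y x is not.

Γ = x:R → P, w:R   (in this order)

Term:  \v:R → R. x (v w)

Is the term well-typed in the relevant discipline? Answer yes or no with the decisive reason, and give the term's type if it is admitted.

yes — none of x, w, v goes unused; term : (R → R) → P
variable uses: x: 1×, w: 1×, v [bound]: 1×
uses in reading order: x, v, w
typing: well-typed — term : (R → R) → P
across the five disciplines: ordered ✗, linear ✓, affine ✓, relevant ✓, unrestricted ✓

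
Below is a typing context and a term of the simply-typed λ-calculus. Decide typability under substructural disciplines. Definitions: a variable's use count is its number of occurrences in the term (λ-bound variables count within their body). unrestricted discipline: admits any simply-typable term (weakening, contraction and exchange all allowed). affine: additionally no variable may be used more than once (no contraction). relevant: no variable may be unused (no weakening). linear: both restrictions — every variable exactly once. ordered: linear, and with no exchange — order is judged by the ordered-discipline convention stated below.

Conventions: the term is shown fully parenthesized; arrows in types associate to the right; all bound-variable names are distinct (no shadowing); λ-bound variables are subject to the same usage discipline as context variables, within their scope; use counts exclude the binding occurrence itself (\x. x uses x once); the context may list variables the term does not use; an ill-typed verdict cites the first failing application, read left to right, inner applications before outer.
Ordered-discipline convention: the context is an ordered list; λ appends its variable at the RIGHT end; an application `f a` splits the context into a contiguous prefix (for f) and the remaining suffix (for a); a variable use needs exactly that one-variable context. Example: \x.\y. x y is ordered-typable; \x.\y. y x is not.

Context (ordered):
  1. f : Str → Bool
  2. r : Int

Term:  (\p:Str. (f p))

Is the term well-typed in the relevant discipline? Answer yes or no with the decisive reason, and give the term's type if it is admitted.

no — r left unused
use counts: f: 1×; r: 0×; p (bound): 1×
order of uses: f, p
typing: ✓ — Str → Bool
summary: ordered ✗ · linear ✗ · affine ✓ · relevant ✗ · unrestricted ✓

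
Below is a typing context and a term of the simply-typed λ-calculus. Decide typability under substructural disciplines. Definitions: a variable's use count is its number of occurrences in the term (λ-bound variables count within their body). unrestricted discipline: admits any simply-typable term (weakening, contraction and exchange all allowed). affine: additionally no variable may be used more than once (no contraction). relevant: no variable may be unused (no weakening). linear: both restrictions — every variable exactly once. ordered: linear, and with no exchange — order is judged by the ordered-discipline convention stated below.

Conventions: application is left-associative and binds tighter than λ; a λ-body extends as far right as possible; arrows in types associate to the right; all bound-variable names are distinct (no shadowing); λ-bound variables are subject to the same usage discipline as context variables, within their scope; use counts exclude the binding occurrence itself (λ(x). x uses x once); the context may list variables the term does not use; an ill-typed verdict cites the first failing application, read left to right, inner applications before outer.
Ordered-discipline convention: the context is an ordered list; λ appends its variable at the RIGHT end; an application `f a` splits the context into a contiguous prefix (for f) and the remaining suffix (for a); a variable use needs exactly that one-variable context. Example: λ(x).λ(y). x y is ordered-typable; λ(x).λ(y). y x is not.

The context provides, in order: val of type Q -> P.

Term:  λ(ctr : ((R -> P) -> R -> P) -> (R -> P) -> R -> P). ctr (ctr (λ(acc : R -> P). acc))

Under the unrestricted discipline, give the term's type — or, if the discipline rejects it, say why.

term : (((R -> P) -> R -> P) -> (R -> P) -> R -> P) -> (R -> P) -> R -> P
variable uses: val ×0, ctr (bound) ×2, acc (bound) ×1
use order (left to right): ctr, ctr, acc
typing: the term checks, with type (((R -> P) -> R -> P) -> (R -> P) -> R -> P) -> (R -> P) -> R -> P
summary: ordered ✗, linear ✗, affine ✗, relevant ✗, unrestricted ✓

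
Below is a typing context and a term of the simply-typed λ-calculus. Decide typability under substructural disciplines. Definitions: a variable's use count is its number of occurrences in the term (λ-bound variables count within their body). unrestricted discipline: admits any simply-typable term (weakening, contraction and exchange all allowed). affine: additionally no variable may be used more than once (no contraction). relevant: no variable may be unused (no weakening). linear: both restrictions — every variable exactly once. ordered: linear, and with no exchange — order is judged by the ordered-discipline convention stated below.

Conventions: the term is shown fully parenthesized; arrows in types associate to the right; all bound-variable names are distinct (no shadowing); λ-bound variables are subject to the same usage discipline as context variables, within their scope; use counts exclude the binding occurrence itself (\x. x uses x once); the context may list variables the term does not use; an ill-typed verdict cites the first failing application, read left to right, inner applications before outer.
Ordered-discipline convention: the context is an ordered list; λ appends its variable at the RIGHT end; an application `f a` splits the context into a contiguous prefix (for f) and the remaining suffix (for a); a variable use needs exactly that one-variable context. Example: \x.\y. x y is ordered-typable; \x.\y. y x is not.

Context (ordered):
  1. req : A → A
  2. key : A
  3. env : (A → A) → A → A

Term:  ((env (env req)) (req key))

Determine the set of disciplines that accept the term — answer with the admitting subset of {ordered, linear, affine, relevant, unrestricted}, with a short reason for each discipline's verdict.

admitting disciplines: relevant, unrestricted
counts: req: 2; key: 1; env: 2
order of uses: env, env, req, req, key
typing: well-typed — term : A
ordered: ✗ — req ×2, env ×2 used more than once (contraction)
linear: ✗ — req ×2, env ×2 used more than once (contraction)
affine: ✗ — req ×2, env ×2 used more than once (contraction)
relevant: ✓ — at least one use each (req, key, env)
unrestricted: ✓ — typability at A is all that's needed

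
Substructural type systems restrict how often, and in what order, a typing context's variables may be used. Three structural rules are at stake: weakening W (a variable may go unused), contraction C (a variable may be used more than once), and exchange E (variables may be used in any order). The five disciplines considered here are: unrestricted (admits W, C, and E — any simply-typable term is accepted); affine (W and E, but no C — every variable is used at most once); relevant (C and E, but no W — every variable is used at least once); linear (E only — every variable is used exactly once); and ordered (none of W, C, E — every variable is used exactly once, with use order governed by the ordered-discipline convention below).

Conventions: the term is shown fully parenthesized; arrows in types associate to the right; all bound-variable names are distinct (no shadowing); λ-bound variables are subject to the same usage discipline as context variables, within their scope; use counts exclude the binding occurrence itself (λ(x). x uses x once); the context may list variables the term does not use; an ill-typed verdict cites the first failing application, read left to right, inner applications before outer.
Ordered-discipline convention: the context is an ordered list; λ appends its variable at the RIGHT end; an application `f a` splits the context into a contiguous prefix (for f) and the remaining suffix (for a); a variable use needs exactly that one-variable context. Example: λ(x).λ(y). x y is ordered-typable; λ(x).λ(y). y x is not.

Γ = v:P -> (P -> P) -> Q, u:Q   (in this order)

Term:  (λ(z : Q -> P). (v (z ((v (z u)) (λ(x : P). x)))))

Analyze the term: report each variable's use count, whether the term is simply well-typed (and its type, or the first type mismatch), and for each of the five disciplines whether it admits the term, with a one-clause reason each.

variable uses: v=2; u=1; z (λ-bound)=2; x (λ-bound)=1
uses in reading order: v, z, v, z, u, x
typing: the term checks, with type (Q -> P) -> (P -> P) -> Q
ordered ✗ (v ×2, z ×2 used more than once (contraction))
linear ✗ (v ×2, z ×2 used more than once (contraction))
affine ✗ (v ×2, z ×2 used more than once (contraction))
relevant ✓ (v, u, z, x: all used, weakening unneeded)
unrestricted ✓ (typability at (Q -> P) -> (P -> P) -> Q is all that's needed)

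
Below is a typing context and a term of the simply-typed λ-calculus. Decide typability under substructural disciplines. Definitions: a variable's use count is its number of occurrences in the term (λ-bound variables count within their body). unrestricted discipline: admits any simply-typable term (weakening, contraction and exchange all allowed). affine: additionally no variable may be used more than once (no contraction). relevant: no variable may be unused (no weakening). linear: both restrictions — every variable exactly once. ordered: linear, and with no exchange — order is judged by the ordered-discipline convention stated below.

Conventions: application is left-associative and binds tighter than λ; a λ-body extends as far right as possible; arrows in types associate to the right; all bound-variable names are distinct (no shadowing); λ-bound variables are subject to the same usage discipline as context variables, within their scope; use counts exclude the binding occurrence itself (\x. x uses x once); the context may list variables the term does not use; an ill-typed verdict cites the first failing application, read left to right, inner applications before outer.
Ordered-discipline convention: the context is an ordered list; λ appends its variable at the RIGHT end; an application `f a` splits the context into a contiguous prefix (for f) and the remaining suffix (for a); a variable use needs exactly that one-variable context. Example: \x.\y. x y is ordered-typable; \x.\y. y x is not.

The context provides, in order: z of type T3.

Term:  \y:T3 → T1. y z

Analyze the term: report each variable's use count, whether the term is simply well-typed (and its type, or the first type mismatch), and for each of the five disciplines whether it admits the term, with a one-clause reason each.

usage: z=1; y [bound]=1
order of uses: y, z
typing: well-typed — term : (T3 → T1) → T1
ordered: ✗ — no ordered split (uses run y, z)
linear: ✓ — single use per variable (z, y)
affine: ✓ — no duplicate uses among z, y
relevant: ✓ — every one of z, y appears
unrestricted: ✓ — type-checks ((T3 → T1) → T1) and nothing is barred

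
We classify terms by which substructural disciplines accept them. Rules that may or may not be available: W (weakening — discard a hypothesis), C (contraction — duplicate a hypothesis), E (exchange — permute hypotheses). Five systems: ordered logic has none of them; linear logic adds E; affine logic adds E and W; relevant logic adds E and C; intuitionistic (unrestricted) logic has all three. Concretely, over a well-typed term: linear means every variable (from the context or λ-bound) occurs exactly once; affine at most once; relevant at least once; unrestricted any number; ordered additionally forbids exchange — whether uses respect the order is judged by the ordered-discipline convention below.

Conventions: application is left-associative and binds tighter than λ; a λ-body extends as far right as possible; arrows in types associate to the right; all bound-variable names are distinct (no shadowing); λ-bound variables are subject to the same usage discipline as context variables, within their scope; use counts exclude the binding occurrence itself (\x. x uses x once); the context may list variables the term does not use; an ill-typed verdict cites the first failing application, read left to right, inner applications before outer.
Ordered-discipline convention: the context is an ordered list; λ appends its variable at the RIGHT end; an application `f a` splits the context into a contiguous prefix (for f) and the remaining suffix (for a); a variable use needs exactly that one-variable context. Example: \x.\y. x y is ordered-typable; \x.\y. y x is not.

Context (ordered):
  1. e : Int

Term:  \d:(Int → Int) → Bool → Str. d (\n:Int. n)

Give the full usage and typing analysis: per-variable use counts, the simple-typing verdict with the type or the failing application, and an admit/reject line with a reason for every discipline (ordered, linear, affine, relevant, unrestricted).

variable uses: e: 0; d (λ-bound): 1; n (λ-bound): 1
use order (left to right): d, n
typing: well-typed at ((Int → Int) → Bool → Str) → Bool → Str
ordered ✗ (e left unused)
linear ✗ (e left unused)
affine ✓ (none of e, d, n used more than once)
relevant ✗ (e left unused)
unrestricted ✓ (type-checks (((Int → Int) → Bool → Str) → Bool → Str) and nothing is barred)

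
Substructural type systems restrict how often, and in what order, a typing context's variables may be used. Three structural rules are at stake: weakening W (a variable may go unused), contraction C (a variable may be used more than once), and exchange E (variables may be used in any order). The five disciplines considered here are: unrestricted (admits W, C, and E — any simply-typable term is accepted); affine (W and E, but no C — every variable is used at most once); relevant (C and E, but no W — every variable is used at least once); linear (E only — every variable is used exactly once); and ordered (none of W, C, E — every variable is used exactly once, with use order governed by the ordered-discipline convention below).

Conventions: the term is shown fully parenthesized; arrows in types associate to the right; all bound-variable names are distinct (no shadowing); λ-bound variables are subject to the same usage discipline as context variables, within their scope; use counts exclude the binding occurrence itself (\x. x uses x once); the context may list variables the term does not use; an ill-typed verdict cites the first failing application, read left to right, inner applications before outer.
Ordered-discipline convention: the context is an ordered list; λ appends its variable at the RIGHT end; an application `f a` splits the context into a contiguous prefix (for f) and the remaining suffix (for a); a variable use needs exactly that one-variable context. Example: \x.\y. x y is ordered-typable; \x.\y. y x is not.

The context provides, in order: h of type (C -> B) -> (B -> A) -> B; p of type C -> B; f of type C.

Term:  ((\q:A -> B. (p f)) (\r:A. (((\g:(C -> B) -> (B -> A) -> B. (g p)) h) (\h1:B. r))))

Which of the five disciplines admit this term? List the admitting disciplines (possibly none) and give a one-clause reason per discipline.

accepted by: unrestricted
usage: h: 1×, p: 2×, f: 1×, q (λ-bound): 0×, r (λ-bound): 1×, g (λ-bound): 1×, h1 (λ-bound): 0×
uses in reading order: p, f, g, p, h, r
typing: ✓ — B
ordered: ✗, p ×2 used more than once (contraction); unused: q, h1 — weakening required
linear: ✗, p ×2 used more than once (contraction); unused: q, h1 — weakening required
affine: ✗, p ×2 used more than once (contraction)
relevant: ✗, unused: q, h1 — weakening required
unrestricted: ✓, typability at B is all that's needed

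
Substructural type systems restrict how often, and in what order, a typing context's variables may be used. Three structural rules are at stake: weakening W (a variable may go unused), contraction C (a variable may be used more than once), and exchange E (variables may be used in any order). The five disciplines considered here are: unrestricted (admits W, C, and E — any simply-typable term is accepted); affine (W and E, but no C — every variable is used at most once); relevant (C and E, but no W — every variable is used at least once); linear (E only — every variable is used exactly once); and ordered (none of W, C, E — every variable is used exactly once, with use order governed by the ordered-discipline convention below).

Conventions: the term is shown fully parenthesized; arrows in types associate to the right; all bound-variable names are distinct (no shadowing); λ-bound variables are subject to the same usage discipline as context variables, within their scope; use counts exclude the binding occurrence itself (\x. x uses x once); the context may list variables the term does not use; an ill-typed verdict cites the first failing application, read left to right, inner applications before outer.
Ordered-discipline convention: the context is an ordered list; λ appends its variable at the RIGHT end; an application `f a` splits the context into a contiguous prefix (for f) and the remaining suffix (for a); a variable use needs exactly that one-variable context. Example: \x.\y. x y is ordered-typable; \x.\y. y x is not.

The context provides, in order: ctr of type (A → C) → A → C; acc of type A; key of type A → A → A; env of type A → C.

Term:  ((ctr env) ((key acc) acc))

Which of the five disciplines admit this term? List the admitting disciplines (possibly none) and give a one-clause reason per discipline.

admitted in: relevant, unrestricted
usage: ctr=1, acc=2, key=1, env=1
order of uses: ctr, env, key, acc, acc
typing: well-typed at C
ordered: ✗ — uses contraction: acc ×2
linear: ✗ — uses contraction: acc ×2
affine: ✗ — uses contraction: acc ×2
relevant: ✓ — every one of ctr, acc, key, env appears
unrestricted: ✓ — type-checks (C) and nothing is barred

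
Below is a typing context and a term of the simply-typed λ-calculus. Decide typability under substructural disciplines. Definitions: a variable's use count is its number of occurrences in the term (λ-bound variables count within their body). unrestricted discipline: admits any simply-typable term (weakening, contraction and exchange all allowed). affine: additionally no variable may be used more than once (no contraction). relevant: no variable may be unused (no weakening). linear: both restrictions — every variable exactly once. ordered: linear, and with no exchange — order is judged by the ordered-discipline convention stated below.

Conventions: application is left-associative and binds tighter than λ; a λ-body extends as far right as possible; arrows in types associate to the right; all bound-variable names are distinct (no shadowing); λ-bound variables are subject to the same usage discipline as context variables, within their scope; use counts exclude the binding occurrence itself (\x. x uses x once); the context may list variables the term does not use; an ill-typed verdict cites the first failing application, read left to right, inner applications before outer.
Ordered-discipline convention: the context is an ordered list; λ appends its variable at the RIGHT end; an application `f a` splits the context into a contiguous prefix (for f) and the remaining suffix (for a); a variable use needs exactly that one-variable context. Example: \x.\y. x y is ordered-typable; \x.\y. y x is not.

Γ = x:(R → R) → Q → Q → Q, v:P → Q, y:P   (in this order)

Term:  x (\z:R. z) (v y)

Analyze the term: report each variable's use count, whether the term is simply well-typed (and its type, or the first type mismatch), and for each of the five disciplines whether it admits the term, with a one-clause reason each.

variable uses: x: 1; v: 1; y: 1; z (λ-bound): 1
order of uses: x, z, v, y
typing: ✓ — Q → Q
ordered: ✓ — x, v, y, z: once each, no exchange needed
linear: ✓ — x, v, y, z: one use apiece
affine: ✓ — x, v, y, z: no repeats, contraction unneeded
relevant: ✓ — every one of x, v, y, z appears
unrestricted: ✓ — well-typed at Q → Q; no restrictions here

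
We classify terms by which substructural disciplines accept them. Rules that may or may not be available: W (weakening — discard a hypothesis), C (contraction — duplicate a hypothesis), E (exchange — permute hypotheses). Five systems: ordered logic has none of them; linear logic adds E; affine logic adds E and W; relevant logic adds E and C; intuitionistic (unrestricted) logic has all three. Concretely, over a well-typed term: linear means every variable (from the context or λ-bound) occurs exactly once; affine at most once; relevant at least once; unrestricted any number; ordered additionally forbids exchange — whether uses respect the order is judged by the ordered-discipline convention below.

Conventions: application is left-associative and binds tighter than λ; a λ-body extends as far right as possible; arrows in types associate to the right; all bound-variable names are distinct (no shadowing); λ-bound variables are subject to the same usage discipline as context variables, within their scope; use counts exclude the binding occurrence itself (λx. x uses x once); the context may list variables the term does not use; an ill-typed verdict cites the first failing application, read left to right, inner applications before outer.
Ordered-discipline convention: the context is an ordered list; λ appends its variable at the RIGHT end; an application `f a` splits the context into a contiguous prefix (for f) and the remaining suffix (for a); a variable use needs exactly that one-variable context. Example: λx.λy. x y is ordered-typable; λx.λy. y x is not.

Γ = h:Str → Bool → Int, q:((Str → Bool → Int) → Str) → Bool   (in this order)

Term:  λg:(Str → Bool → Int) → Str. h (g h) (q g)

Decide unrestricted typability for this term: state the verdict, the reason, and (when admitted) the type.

yes — type-checks (((Str → Bool → Int) → Str) → Int) and nothing is barred; term : ((Str → Bool → Int) → Str) → Int
use counts: h ×2; q ×1; g (λ-bound) ×2
left-to-right use order: h, g, h, q, g
typing: well-typed at ((Str → Bool → Int) → Str) → Int
per-discipline verdicts: ordered ✗ | linear ✗ | affine ✗ | relevant ✓ | unrestricted ✓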